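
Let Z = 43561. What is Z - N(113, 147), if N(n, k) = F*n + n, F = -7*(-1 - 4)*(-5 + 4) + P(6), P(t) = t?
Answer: 46725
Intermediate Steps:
F = -29 (F = -7*(-1 - 4)*(-5 + 4) + 6 = -(-35)*(-1) + 6 = -7*5 + 6 = -35 + 6 = -29)
N(n, k) = -28*n (N(n, k) = -29*n + n = -28*n)
Z - N(113, 147) = 43561 - (-28)*113 = 43561 - 1*(-3164) = 43561 + 3164 = 46725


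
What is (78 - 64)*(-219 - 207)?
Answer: -5964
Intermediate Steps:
(78 - 64)*(-219 - 207) = 14*(-426) = -5964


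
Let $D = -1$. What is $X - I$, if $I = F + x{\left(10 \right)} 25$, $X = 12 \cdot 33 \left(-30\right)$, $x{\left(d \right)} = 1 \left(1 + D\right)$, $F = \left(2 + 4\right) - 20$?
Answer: $-11866$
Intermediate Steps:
$F = -14$ ($F = 6 - 20 = -14$)
$x{\left(d \right)} = 0$ ($x{\left(d \right)} = 1 \left(1 - 1\right) = 1 \cdot 0 = 0$)
$X = -11880$ ($X = 396 \left(-30\right) = -11880$)
$I = -14$ ($I = -14 + 0 \cdot 25 = -14 + 0 = -14$)
$X - I = -11880 - -14 = -11880 + 14 = -11866$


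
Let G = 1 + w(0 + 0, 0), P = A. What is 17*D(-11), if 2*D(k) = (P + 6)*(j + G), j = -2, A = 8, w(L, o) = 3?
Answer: 238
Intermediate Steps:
P = 8
G = 4 (G = 1 + 3 = 4)
D(k) = 14 (D(k) = ((8 + 6)*(-2 + 4))/2 = (14*2)/2 = (½)*28 = 14)
17*D(-11) = 17*14 = 238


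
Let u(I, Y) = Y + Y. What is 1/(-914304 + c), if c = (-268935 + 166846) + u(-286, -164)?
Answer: -1/1016721 ≈ -9.8355e-7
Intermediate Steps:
u(I, Y) = 2*Y
c = -102417 (c = (-268935 + 166846) + 2*(-164) = -102089 - 328 = -102417)
1/(-914304 + c) = 1/(-914304 - 102417) = 1/(-1016721) = -1/1016721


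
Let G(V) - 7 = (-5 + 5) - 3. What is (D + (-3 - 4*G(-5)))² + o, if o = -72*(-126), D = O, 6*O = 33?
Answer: 37017/4 ≈ 9254.3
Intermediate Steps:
G(V) = 4 (G(V) = 7 + ((-5 + 5) - 3) = 7 + (0 - 3) = 7 - 3 = 4)
O = 11/2 (O = (⅙)*33 = 11/2 ≈ 5.5000)
D = 11/2 ≈ 5.5000
o = 9072
(D + (-3 - 4*G(-5)))² + o = (11/2 + (-3 - 4*4))² + 9072 = (11/2 + (-3 - 16))² + 9072 = (11/2 - 19)² + 9072 = (-27/2)² + 9072 = 729/4 + 9072 = 37017/4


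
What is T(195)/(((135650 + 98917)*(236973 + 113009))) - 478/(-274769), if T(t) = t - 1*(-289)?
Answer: 19620586936864/11278474438364793 ≈ 0.0017396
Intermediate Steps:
T(t) = 289 + t (T(t) = t + 289 = 289 + t)
T(195)/(((135650 + 98917)*(236973 + 113009))) - 478/(-274769) = (289 + 195)/(((135650 + 98917)*(236973 + 113009))) - 478/(-274769) = 484/((234567*349982)) - 478*(-1/274769) = 484/82094227794 + 478/274769 = 484*(1/82094227794) + 478/274769 = 242/41047113897 + 478/274769 = 19620586936864/11278474438364793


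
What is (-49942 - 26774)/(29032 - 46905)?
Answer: 76716/17873 ≈ 4.2923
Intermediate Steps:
(-49942 - 26774)/(29032 - 46905) = -76716/(-17873) = -76716*(-1/17873) = 76716/17873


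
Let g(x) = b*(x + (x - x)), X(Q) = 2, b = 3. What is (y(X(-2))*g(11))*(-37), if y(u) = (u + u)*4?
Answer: -19536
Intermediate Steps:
y(u) = 8*u (y(u) = (2*u)*4 = 8*u)
g(x) = 3*x (g(x) = 3*(x + (x - x)) = 3*(x + 0) = 3*x)
(y(X(-2))*g(11))*(-37) = ((8*2)*(3*11))*(-37) = (16*33)*(-37) = 528*(-37) = -19536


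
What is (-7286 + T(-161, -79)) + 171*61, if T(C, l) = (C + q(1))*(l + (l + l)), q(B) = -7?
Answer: 42961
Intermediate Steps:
T(C, l) = 3*l*(-7 + C) (T(C, l) = (C - 7)*(l + (l + l)) = (-7 + C)*(l + 2*l) = (-7 + C)*(3*l) = 3*l*(-7 + C))
(-7286 + T(-161, -79)) + 171*61 = (-7286 + 3*(-79)*(-7 - 161)) + 171*61 = (-7286 + 3*(-79)*(-168)) + 10431 = (-7286 + 39816) + 10431 = 32530 + 10431 = 42961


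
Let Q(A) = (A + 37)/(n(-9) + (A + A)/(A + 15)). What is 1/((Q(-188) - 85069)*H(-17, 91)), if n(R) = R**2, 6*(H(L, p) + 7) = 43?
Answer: -14389/204013994 ≈ -7.0530e-5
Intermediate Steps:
H(L, p) = 1/6 (H(L, p) = -7 + (1/6)*43 = -7 + 43/6 = 1/6)
Q(A) = (37 + A)/(81 + 2*A/(15 + A)) (Q(A) = (A + 37)/((-9)**2 + (A + A)/(A + 15)) = (37 + A)/(81 + (2*A)/(15 + A)) = (37 + A)/(81 + 2*A/(15 + A)))
1/((Q(-188) - 85069)*H(-17, 91)) = 1/(((555 + (-188)**2 + 52*(-188))/(1215 + 83*(-188)) - 85069)*(1/6)) = 6/((555 + 35344 - 9776)/(1215 - 15604) - 85069) = 6/(26123/(-14389) - 85069) = 6/(-1/14389*26123 - 85069) = 6/(-26123/14389 - 85069) = 6/(-1224083964/14389) = -14389/1224083964*6 = -14389/204013994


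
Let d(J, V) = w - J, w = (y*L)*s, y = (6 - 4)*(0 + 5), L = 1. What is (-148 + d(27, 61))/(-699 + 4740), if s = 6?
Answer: -115/4041 ≈ -0.028458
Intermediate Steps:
y = 10 (y = 2*5 = 10)
w = 60 (w = (10*1)*6 = 10*6 = 60)
d(J, V) = 60 - J
(-148 + d(27, 61))/(-699 + 4740) = (-148 + (60 - 1*27))/(-699 + 4740) = (-148 + (60 - 27))/4041 = (-148 + 33)*(1/4041) = -115*1/4041 = -115/4041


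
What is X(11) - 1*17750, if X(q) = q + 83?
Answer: -17656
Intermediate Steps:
X(q) = 83 + q
X(11) - 1*17750 = (83 + 11) - 1*17750 = 94 - 17750 = -17656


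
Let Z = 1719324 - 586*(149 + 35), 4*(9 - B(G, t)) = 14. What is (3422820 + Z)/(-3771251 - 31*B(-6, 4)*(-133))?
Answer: -10068640/7497149 ≈ -1.3430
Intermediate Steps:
B(G, t) = 11/2 (B(G, t) = 9 - 1/4*14 = 9 - 7/2 = 11/2)
Z = 1611500 (Z = 1719324 - 586*184 = 1719324 - 107824 = 1611500)
(3422820 + Z)/(-3771251 - 31*B(-6, 4)*(-133)) = (3422820 + 1611500)/(-3771251 - 31*11/2*(-133)) = 5034320/(-3771251 - 341/2*(-133)) = 5034320/(-3771251 + 45353/2) = 5034320/(-7497149/2) = 5034320*(-2/7497149) = -10068640/7497149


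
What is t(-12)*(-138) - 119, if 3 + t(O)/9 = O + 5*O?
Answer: 93031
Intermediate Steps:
t(O) = -27 + 54*O (t(O) = -27 + 9*(O + 5*O) = -27 + 9*(6*O) = -27 + 54*O)
t(-12)*(-138) - 119 = (-27 + 54*(-12))*(-138) - 119 = (-27 - 648)*(-138) - 119 = -675*(-138) - 119 = 93150 - 119 = 93031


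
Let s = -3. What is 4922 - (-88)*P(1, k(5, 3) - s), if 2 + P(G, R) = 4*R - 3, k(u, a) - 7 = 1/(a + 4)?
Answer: 56366/7 ≈ 8052.3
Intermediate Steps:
k(u, a) = 7 + 1/(4 + a) (k(u, a) = 7 + 1/(a + 4) = 7 + 1/(4 + a))
P(G, R) = -5 + 4*R (P(G, R) = -2 + (4*R - 3) = -2 + (-3 + 4*R) = -5 + 4*R)
4922 - (-88)*P(1, k(5, 3) - s) = 4922 - (-88)*(-5 + 4*((29 + 7*3)/(4 + 3) - 1*(-3))) = 4922 - (-88)*(-5 + 4*((29 + 21)/7 + 3)) = 4922 - (-88)*(-5 + 4*((⅐)*50 + 3)) = 4922 - (-88)*(-5 + 4*(50/7 + 3)) = 4922 - (-88)*(-5 + 4*(71/7)) = 4922 - (-88)*(-5 + 284/7) = 4922 - (-88)*249/7 = 4922 - 1*(-21912/7) = 4922 + 21912/7 = 56366/7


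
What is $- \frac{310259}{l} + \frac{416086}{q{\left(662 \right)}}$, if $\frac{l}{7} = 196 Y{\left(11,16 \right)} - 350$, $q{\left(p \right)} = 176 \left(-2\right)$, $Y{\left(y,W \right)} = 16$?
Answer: $- \frac{186902735}{156016} \approx -1198.0$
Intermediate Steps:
$q{\left(p \right)} = -352$
$l = 19502$ ($l = 7 \left(196 \cdot 16 - 350\right) = 7 \left(3136 - 350\right) = 7 \cdot 2786 = 19502$)
$- \frac{310259}{l} + \frac{416086}{q{\left(662 \right)}} = - \frac{310259}{19502} + \frac{416086}{-352} = \left(-310259\right) \frac{1}{19502} + 416086 \left(- \frac{1}{352}\right) = - \frac{310259}{19502} - \frac{18913}{16} = - \frac{186902735}{156016}$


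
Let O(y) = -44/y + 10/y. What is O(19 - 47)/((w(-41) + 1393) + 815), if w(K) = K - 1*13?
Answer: 17/30156 ≈ 0.00056374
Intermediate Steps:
w(K) = -13 + K (w(K) = K - 13 = -13 + K)
O(y) = -34/y
O(19 - 47)/((w(-41) + 1393) + 815) = (-34/(19 - 47))/(((-13 - 41) + 1393) + 815) = (-34/(-28))/((-54 + 1393) + 815) = (-34*(-1/28))/(1339 + 815) = (17/14)/2154 = (17/14)*(1/2154) = 17/30156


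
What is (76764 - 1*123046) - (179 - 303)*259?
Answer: -14166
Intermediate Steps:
(76764 - 1*123046) - (179 - 303)*259 = (76764 - 123046) - (-124)*259 = -46282 - 1*(-32116) = -46282 + 32116 = -14166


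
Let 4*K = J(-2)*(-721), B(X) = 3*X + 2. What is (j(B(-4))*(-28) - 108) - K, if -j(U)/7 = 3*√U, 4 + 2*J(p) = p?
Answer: -2595/4 + 588*I*√10 ≈ -648.75 + 1859.4*I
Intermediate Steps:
J(p) = -2 + p/2
B(X) = 2 + 3*X
j(U) = -21*√U
K = 2163/4 (K = ((-2 + (½)*(-2))*(-721))/4 = ((-2 - 1)*(-721))/4 = (-3*(-721))/4 = (¼)*2163 = 2163/4 ≈ 540.75)
(j(B(-4))*(-28) - 108) - K = (-21*√(2 + 3*(-4))*(-28) - 108) - 1*2163/4 = (-21*√(2 - 12)*(-28) - 108) - 2163/4 = (-21*I*√10*(-28) - 108) - 2163/4 = (588*I*√10 - 108) - 2163/4 = (-108 + 588*I*√10) - 2163/4 = -2595/4 + 588*I*√10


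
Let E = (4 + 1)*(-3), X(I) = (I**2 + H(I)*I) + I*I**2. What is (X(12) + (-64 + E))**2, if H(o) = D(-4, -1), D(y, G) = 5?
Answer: 3433609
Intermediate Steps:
H(o) = 5
X(I) = I**2 + I**3 + 5*I (X(I) = (I**2 + 5*I) + I*I**2 = (I**2 + 5*I) + I**3 = I**2 + I**3 + 5*I)
E = -15 (E = 5*(-3) = -15)
(X(12) + (-64 + E))**2 = (12*(5 + 12 + 12**2) + (-64 - 15))**2 = (12*(5 + 12 + 144) - 79)**2 = (12*161 - 79)**2 = (1932 - 79)**2 = 1853**2 = 3433609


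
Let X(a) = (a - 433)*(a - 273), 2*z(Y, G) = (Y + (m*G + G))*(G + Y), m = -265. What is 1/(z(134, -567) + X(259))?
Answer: -1/32434027 ≈ -3.0832e-8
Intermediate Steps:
z(Y, G) = (G + Y)*(Y - 264*G)/2 (z(Y, G) = ((Y + (-265*G + G))*(G + Y))/2 = ((Y - 264*G)*(G + Y))/2 = ((G + Y)*(Y - 264*G))/2 = (G + Y)*(Y - 264*G)/2)
X(a) = (-433 + a)*(-273 + a)
1/(z(134, -567) + X(259)) = 1/(((½)*134² - 132*(-567)² - 263/2*(-567)*134) + (118209 + 259² - 706*259)) = 1/(((½)*17956 - 132*321489 + 9991107) + (118209 + 67081 - 182854)) = 1/((8978 - 42436548 + 9991107) + 2436) = 1/(-32436463 + 2436) = 1/(-32434027) = -1/32434027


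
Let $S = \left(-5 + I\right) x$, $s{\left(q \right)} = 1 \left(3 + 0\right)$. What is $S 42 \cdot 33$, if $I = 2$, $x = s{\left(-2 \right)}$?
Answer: $-12474$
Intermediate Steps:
$s{\left(q \right)} = 3$ ($s{\left(q \right)} = 1 \cdot 3 = 3$)
$x = 3$
$S = -9$ ($S = \left(-5 + 2\right) 3 = \left(-3\right) 3 = -9$)
$S 42 \cdot 33 = \left(-9\right) 42 \cdot 33 = \left(-378\right) 33 = -12474$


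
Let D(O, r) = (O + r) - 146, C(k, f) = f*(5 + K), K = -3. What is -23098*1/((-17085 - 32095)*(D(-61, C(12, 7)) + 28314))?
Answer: 11549/691495390 ≈ 1.6701e-5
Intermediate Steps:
C(k, f) = 2*f (C(k, f) = f*(5 - 3) = f*2 = 2*f)
D(O, r) = -146 + O + r
-23098*1/((-17085 - 32095)*(D(-61, C(12, 7)) + 28314)) = -23098*1/((-17085 - 32095)*((-146 - 61 + 2*7) + 28314)) = -23098*(-1/(49180*((-146 - 61 + 14) + 28314))) = -23098*(-1/(49180*(-193 + 28314))) = -23098/(28121*(-49180)) = -23098/(-1382990780) = -23098*(-1/1382990780) = 11549/691495390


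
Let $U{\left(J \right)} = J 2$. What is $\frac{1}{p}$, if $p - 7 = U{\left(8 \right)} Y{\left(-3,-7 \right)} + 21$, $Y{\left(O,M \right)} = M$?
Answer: $- \frac{1}{84} \approx -0.011905$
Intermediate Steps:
$U{\left(J \right)} = 2 J$
$p = -84$ ($p = 7 + \left(2 \cdot 8 \left(-7\right) + 21\right) = 7 + \left(16 \left(-7\right) + 21\right) = 7 + \left(-112 + 21\right) = 7 - 91 = -84$)
$\frac{1}{p} = \frac{1}{-84} = - \frac{1}{84}$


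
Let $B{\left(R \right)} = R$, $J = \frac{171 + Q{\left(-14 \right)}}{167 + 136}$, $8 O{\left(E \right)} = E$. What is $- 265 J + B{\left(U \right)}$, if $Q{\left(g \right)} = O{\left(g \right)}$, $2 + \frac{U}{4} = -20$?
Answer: $- \frac{286061}{1212} \approx -236.02$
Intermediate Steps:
$O{\left(E \right)} = \frac{E}{8}$
$U = -88$ ($U = -8 + 4 \left(-20\right) = -8 - 80 = -88$)
$Q{\left(g \right)} = \frac{g}{8}$
$J = \frac{677}{1212}$ ($J = \frac{171 + \frac{1}{8} \left(-14\right)}{167 + 136} = \frac{171 - \frac{7}{4}}{303} = \frac{677}{4} \cdot \frac{1}{303} = \frac{677}{1212} \approx 0.55858$)
$- 265 J + B{\left(U \right)} = \left(-265\right) \frac{677}{1212} - 88 = - \frac{179405}{1212} - 88 = - \frac{286061}{1212}$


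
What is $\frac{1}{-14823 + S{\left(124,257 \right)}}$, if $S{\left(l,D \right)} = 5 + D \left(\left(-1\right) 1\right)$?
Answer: $- \frac{1}{15075} \approx -6.6335 \cdot 10^{-5}$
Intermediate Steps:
$S{\left(l,D \right)} = 5 - D$ ($S{\left(l,D \right)} = 5 + D \left(-1\right) = 5 - D$)
$\frac{1}{-14823 + S{\left(124,257 \right)}} = \frac{1}{-14823 + \left(5 - 257\right)} = \frac{1}{-14823 - 252} = \frac{1}{-15075} = - \frac{1}{15075}$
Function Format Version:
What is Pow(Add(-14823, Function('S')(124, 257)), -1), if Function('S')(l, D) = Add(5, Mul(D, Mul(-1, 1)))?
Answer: Rational(-1, 15075) ≈ -6.6335e-5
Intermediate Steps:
Function('S')(l, D) = Add(5, Mul(-1, D)) (Function('S')(l, D) = Add(5, Mul(D, -1)) = Add(5, Mul(-1, D)))
Pow(Add(-14823, Function('S')(124, 257)), -1) = Pow(Add(-14823, Add(5, Mul(-1, 257))), -1) = Pow(Add(-14823, Add(5, -257)), -1) = Pow(Add(-14823, -252), -1) = Pow(-15075, -1) = Rational(-1, 15075)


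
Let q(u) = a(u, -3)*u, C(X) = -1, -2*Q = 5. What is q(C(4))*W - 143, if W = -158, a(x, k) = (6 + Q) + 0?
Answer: 410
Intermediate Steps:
Q = -5/2 (Q = -1/2*5 = -5/2 ≈ -2.5000)
a(x, k) = 7/2 (a(x, k) = (6 - 5/2) + 0 = 7/2 + 0 = 7/2)
q(u) = 7*u/2
q(C(4))*W - 143 = ((7/2)*(-1))*(-158) - 143 = -7/2*(-158) - 143 = 553 - 143 = 410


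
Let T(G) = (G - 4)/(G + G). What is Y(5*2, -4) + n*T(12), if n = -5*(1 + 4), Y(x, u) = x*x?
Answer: 275/3 ≈ 91.667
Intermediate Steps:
T(G) = (-4 + G)/(2*G) (T(G) = (-4 + G)/((2*G)) = (-4 + G)*(1/(2*G)) = (-4 + G)/(2*G))
Y(x, u) = x²
n = -25 (n = -5*5 = -25)
Y(5*2, -4) + n*T(12) = (5*2)² - 25*(-4 + 12)/(2*12) = 10² - 25*8/(2*12) = 100 - 25*⅓ = 100 - 25/3 = 275/3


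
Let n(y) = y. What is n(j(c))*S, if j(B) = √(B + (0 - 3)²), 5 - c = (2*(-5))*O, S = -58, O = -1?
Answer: -116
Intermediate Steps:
c = -5 (c = 5 - 2*(-5)*(-1) = 5 - (-10)*(-1) = 5 - 1*10 = 5 - 10 = -5)
j(B) = √(9 + B) (j(B) = √(B + (-3)²) = √(B + 9) = √(9 + B))
n(j(c))*S = √(9 - 5)*(-58) = √4*(-58) = 2*(-58) = -116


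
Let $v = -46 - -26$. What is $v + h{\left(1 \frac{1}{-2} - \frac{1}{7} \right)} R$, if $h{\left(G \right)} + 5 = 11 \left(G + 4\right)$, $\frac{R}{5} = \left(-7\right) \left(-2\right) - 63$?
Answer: $- \frac{15685}{2} \approx -7842.5$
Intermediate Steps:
$v = -20$ ($v = -46 + 26 = -20$)
$R = -245$ ($R = 5 \left(\left(-7\right) \left(-2\right) - 63\right) = 5 \left(14 - 63\right) = 5 \left(-49\right) = -245$)
$h{\left(G \right)} = 39 + 11 G$ ($h{\left(G \right)} = -5 + 11 \left(G + 4\right) = -5 + 11 \left(4 + G\right) = -5 + \left(44 + 11 G\right) = 39 + 11 G$)
$v + h{\left(1 \frac{1}{-2} - \frac{1}{7} \right)} R = -20 + \left(39 + 11 \left(1 \frac{1}{-2} - \frac{1}{7}\right)\right) \left(-245\right) = -20 + \left(39 + 11 \left(1 \left(- \frac{1}{2}\right) - \frac{1}{7}\right)\right) \left(-245\right) = -20 + \left(39 + 11 \left(- \frac{1}{2} - \frac{1}{7}\right)\right) \left(-245\right) = -20 + \left(39 + 11 \left(- \frac{9}{14}\right)\right) \left(-245\right) = -20 + \left(39 - \frac{99}{14}\right) \left(-245\right) = -20 + \frac{447}{14} \left(-245\right) = -20 - \frac{15645}{2} = - \frac{15685}{2}$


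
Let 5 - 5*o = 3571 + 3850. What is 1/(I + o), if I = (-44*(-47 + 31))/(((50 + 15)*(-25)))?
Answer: -1625/2410904 ≈ -0.00067402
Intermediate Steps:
o = -7416/5 (o = 1 - (3571 + 3850)/5 = 1 - ⅕*7421 = 1 - 7421/5 = -7416/5 ≈ -1483.2)
I = -704/1625 (I = (-44*(-16))/((65*(-25))) = 704/(-1625) = 704*(-1/1625) = -704/1625 ≈ -0.43323)
1/(I + o) = 1/(-704/1625 - 7416/5) = 1/(-2410904/1625) = -1625/2410904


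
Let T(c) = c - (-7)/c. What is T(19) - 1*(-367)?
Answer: 7341/19 ≈ 386.37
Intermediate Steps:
T(c) = c + 7/c
T(19) - 1*(-367) = (19 + 7/19) - 1*(-367) = (19 + 7*(1/19)) + 367 = (19 + 7/19) + 367 = 368/19 + 367 = 7341/19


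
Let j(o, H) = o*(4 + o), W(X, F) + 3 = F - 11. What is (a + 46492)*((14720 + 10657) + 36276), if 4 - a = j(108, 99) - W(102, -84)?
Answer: 2114821206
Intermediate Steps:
W(X, F) = -14 + F (W(X, F) = -3 + (F - 11) = -3 + (-11 + F) = -14 + F)
a = -12190 (a = 4 - (108*(4 + 108) - (-14 - 84)) = 4 - (108*112 - 1*(-98)) = 4 - (12096 + 98) = 4 - 1*12194 = 4 - 12194 = -12190)
(a + 46492)*((14720 + 10657) + 36276) = (-12190 + 46492)*((14720 + 10657) + 36276) = 34302*(25377 + 36276) = 34302*61653 = 2114821206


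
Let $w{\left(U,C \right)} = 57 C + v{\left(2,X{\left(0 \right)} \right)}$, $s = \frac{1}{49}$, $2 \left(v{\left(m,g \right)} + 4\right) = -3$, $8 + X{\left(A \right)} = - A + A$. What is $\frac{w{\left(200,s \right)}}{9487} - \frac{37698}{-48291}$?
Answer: $\frac{11676095691}{14965799422} \approx 0.78019$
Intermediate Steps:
$X{\left(A \right)} = -8$ ($X{\left(A \right)} = -8 + \left(- A + A\right) = -8 + 0 = -8$)
$v{\left(m,g \right)} = - \frac{11}{2}$ ($v{\left(m,g \right)} = -4 + \frac{1}{2} \left(-3\right) = -4 - \frac{3}{2} = - \frac{11}{2}$)
$s = \frac{1}{49} \approx 0.020408$
$w{\left(U,C \right)} = - \frac{11}{2} + 57 C$ ($w{\left(U,C \right)} = 57 C - \frac{11}{2} = - \frac{11}{2} + 57 C$)
$\frac{w{\left(200,s \right)}}{9487} - \frac{37698}{-48291} = \frac{- \frac{11}{2} + 57 \cdot \frac{1}{49}}{9487} - \frac{37698}{-48291} = \left(- \frac{11}{2} + \frac{57}{49}\right) \frac{1}{9487} - - \frac{12566}{16097} = \left(- \frac{425}{98}\right) \frac{1}{9487} + \frac{12566}{16097} = - \frac{425}{929726} + \frac{12566}{16097} = \frac{11676095691}{14965799422}$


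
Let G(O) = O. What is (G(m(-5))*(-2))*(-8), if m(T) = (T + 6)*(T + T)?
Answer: -160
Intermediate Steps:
m(T) = 2*T*(6 + T) (m(T) = (6 + T)*(2*T) = 2*T*(6 + T))
(G(m(-5))*(-2))*(-8) = ((2*(-5)*(6 - 5))*(-2))*(-8) = ((2*(-5)*1)*(-2))*(-8) = -10*(-2)*(-8) = 20*(-8) = -160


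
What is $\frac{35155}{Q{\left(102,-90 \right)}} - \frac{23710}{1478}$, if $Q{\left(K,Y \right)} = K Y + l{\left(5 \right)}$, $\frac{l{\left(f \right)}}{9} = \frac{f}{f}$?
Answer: $- \frac{134701750}{6777369} \approx -19.875$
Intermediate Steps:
$l{\left(f \right)} = 9$ ($l{\left(f \right)} = 9 \frac{f}{f} = 9 \cdot 1 = 9$)
$Q{\left(K,Y \right)} = 9 + K Y$ ($Q{\left(K,Y \right)} = K Y + 9 = 9 + K Y$)
$\frac{35155}{Q{\left(102,-90 \right)}} - \frac{23710}{1478} = \frac{35155}{9 + 102 \left(-90\right)} - \frac{23710}{1478} = \frac{35155}{9 - 9180} - \frac{11855}{739} = \frac{35155}{-9171} - \frac{11855}{739} = 35155 \left(- \frac{1}{9171}\right) - \frac{11855}{739} = - \frac{35155}{9171} - \frac{11855}{739} = - \frac{134701750}{6777369}$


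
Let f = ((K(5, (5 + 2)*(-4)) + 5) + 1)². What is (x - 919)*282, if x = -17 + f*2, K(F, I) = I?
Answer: 9024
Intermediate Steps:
f = 484 (f = (((5 + 2)*(-4) + 5) + 1)² = ((7*(-4) + 5) + 1)² = ((-28 + 5) + 1)² = (-23 + 1)² = (-22)² = 484)
x = 951 (x = -17 + 484*2 = -17 + 968 = 951)
(x - 919)*282 = (951 - 919)*282 = 32*282 = 9024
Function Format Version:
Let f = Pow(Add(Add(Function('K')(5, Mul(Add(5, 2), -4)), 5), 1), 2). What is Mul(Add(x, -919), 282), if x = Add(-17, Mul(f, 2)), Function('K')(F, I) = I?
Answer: 9024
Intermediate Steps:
f = 484 (f = Pow(Add(Add(Mul(Add(5, 2), -4), 5), 1), 2) = Pow(Add(Add(Mul(7, -4), 5), 1), 2) = Pow(Add(Add(-28, 5), 1), 2) = Pow(Add(-23, 1), 2) = Pow(-22, 2) = 484)
x = 951 (x = Add(-17, Mul(484, 2)) = Add(-17, 968) = 951)
Mul(Add(x, -919), 282) = Mul(Add(951, -919), 282) = Mul(32, 282) = 9024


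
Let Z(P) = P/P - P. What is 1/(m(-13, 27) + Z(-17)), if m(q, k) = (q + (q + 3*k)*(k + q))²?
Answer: 1/881739 ≈ 1.1341e-6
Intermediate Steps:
m(q, k) = (q + (k + q)*(q + 3*k))²
Z(P) = 1 - P
1/(m(-13, 27) + Z(-17)) = 1/((-13 + (-13)² + 3*27² + 4*27*(-13))² + (1 - 1*(-17))) = 1/((-13 + 169 + 3*729 - 1404)² + (1 + 17)) = 1/((-13 + 169 + 2187 - 1404)² + 18) = 1/(939² + 18) = 1/(881721 + 18) = 1/881739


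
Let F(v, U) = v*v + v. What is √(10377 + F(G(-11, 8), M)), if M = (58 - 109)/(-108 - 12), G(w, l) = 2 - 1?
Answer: √10379 ≈ 101.88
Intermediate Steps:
G(w, l) = 1
M = 17/40 (M = -51/(-120) = -51*(-1/120) = 17/40 ≈ 0.42500)
F(v, U) = v + v² (F(v, U) = v² + v = v + v²)
√(10377 + F(G(-11, 8), M)) = √(10377 + 1*(1 + 1)) = √(10377 + 1*2) = √(10377 + 2) = √10379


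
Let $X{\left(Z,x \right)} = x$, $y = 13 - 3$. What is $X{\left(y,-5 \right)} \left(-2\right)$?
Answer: $10$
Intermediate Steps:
$y = 10$
$X{\left(y,-5 \right)} \left(-2\right) = \left(-5\right) \left(-2\right) = 10$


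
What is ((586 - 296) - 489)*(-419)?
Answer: 83381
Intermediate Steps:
((586 - 296) - 489)*(-419) = (290 - 489)*(-419) = -199*(-419) = 83381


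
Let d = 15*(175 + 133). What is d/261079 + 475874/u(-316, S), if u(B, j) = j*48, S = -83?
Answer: -8873021569/74295624 ≈ -119.43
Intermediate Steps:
u(B, j) = 48*j
d = 4620 (d = 15*308 = 4620)
d/261079 + 475874/u(-316, S) = 4620/261079 + 475874/((48*(-83))) = 4620*(1/261079) + 475874/(-3984) = 660/37297 + 475874*(-1/3984) = 660/37297 - 237937/1992 = -8873021569/74295624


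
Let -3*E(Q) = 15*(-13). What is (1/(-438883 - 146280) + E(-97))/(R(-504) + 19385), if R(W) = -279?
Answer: 19017797/5590062139 ≈ 0.0034021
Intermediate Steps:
E(Q) = 65 (E(Q) = -5*(-13) = -⅓*(-195) = 65)
(1/(-438883 - 146280) + E(-97))/(R(-504) + 19385) = (1/(-438883 - 146280) + 65)/(-279 + 19385) = (1/(-585163) + 65)/19106 = (-1/585163 + 65)*(1/19106) = (38035594/585163)*(1/19106) = 19017797/5590062139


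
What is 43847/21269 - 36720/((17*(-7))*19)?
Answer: 51772691/2828777 ≈ 18.302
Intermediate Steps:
43847/21269 - 36720/((17*(-7))*19) = 43847*(1/21269) - 36720/((-119*19)) = 43847/21269 - 36720/(-2261) = 43847/21269 - 36720*(-1/2261) = 43847/21269 + 2160/133 = 51772691/2828777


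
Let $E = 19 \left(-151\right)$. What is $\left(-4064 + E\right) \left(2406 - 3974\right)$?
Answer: $10870944$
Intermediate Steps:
$E = -2869$
$\left(-4064 + E\right) \left(2406 - 3974\right) = \left(-4064 - 2869\right) \left(2406 - 3974\right) = \left(-6933\right) \left(-1568\right) = 10870944$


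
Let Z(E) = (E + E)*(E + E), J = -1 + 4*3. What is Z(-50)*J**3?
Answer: 13310000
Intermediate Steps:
J = 11 (J = -1 + 12 = 11)
Z(E) = 4*E**2 (Z(E) = (2*E)*(2*E) = 4*E**2)
Z(-50)*J**3 = (4*(-50)**2)*11**3 = (4*2500)*1331 = 10000*1331 = 13310000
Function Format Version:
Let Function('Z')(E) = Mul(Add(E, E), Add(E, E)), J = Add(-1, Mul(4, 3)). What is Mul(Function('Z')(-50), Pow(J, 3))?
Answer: 13310000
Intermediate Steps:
J = 11 (J = Add(-1, 12) = 11)
Function('Z')(E) = Mul(4, Pow(E, 2)) (Function('Z')(E) = Mul(Mul(2, E), Mul(2, E)) = Mul(4, Pow(E, 2)))
Mul(Function('Z')(-50), Pow(J, 3)) = Mul(Mul(4, Pow(-50, 2)), Pow(11, 3)) = Mul(Mul(4, 2500), 1331) = Mul(10000, 1331) = 13310000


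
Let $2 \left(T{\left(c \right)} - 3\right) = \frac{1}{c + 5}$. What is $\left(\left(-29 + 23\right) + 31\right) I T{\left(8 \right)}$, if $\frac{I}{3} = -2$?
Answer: $- \frac{5925}{13} \approx -455.77$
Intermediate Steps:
$T{\left(c \right)} = 3 + \frac{1}{2 \left(5 + c\right)}$ ($T{\left(c \right)} = 3 + \frac{1}{2 \left(c + 5\right)} = 3 + \frac{1}{2 \left(5 + c\right)}$)
$I = -6$ ($I = 3 \left(-2\right) = -6$)
$\left(\left(-29 + 23\right) + 31\right) I T{\left(8 \right)} = \left(\left(-29 + 23\right) + 31\right) \left(-6\right) \frac{31 + 6 \cdot 8}{2 \left(5 + 8\right)} = \left(-6 + 31\right) \left(-6\right) \frac{31 + 48}{2 \cdot 13} = 25 \left(-6\right) \frac{1}{2} \cdot \frac{1}{13} \cdot 79 = \left(-150\right) \frac{79}{26} = - \frac{5925}{13}$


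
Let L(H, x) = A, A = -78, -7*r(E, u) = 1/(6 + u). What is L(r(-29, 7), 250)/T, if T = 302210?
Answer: -39/151105 ≈ -0.00025810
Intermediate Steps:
r(E, u) = -1/(7*(6 + u))
L(H, x) = -78
L(r(-29, 7), 250)/T = -78/302210 = -78*1/302210 = -39/151105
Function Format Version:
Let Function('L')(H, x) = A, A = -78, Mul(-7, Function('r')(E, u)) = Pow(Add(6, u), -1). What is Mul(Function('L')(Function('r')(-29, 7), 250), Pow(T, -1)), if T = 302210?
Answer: Rational(-39, 151105) ≈ -0.00025810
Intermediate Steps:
Function('r')(E, u) = Mul(Rational(-1, 7), Pow(Add(6, u), -1))
Function('L')(H, x) = -78
Mul(Function('L')(Function('r')(-29, 7), 250), Pow(T, -1)) = Mul(-78, Pow(302210, -1)) = Mul(-78, Rational(1, 302210)) = Rational(-39, 151105)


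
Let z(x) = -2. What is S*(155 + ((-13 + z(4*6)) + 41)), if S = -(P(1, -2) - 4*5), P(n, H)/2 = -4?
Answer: 5068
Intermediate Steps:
P(n, H) = -8 (P(n, H) = 2*(-4) = -8)
S = 28 (S = -(-8 - 4*5) = -(-8 - 20) = -1*(-28) = 28)
S*(155 + ((-13 + z(4*6)) + 41)) = 28*(155 + ((-13 - 2) + 41)) = 28*(155 + (-15 + 41)) = 28*(155 + 26) = 28*181 = 5068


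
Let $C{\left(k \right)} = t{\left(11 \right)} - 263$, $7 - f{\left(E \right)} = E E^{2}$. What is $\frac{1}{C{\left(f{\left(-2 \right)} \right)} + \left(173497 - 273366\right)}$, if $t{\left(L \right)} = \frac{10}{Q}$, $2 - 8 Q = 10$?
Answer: $- \frac{1}{100142} \approx -9.9858 \cdot 10^{-6}$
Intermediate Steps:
$Q = -1$ ($Q = \frac{1}{4} - \frac{5}{4} = -1$)
$f{\left(E \right)} = 7 - E^{3}$ ($f{\left(E \right)} = 7 - E E^{2} = 7 - E^{3}$)
$t{\left(L \right)} = -10$ ($t{\left(L \right)} = \frac{10}{-1} = 10 \left(-1\right) = -10$)
$C{\left(k \right)} = -273$ ($C{\left(k \right)} = -10 - 263 = -273$)
$\frac{1}{C{\left(f{\left(-2 \right)} \right)} + \left(173497 - 273366\right)} = \frac{1}{-273 + \left(173497 - 273366\right)} = \frac{1}{-273 - 99869} = \frac{1}{-100142} = - \frac{1}{100142}$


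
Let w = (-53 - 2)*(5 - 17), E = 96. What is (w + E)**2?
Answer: 571536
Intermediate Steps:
w = 660 (w = -55*(-12) = 660)
(w + E)**2 = (660 + 96)**2 = 756**2 = 571536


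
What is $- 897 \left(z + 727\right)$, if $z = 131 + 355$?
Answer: $-1088061$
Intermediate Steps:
$z = 486$
$- 897 \left(z + 727\right) = - 897 \left(486 + 727\right) = \left(-897\right) 1213 = -1088061$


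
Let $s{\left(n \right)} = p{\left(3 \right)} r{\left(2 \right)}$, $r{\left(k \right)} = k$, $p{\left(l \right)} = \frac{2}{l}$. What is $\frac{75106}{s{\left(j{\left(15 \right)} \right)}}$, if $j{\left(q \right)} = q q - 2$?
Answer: $\frac{112659}{2} \approx 56330.0$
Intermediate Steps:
$j{\left(q \right)} = -2 + q^{2}$ ($j{\left(q \right)} = q^{2} - 2 = -2 + q^{2}$)
$s{\left(n \right)} = \frac{4}{3}$ ($s{\left(n \right)} = \frac{2}{3} \cdot 2 = \frac{4}{3}$)
$\frac{75106}{s{\left(j{\left(15 \right)} \right)}} = \frac{75106}{\frac{4}{3}} = 75106 \cdot \frac{3}{4} = \frac{112659}{2}$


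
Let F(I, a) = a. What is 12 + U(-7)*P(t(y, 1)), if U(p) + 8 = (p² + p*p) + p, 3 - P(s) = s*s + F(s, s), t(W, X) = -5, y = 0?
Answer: -1399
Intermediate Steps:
P(s) = 3 - s - s² (P(s) = 3 - (s*s + s) = 3 - (s² + s) = 3 - (s + s²) = 3 + (-s - s²) = 3 - s - s²)
U(p) = -8 + p + 2*p² (U(p) = -8 + ((p² + p*p) + p) = -8 + ((p² + p²) + p) = -8 + (2*p² + p) = -8 + (p + 2*p²) = -8 + p + 2*p²)
12 + U(-7)*P(t(y, 1)) = 12 + (-8 - 7 + 2*(-7)²)*(3 - 1*(-5) - 1*(-5)²) = 12 + (-8 - 7 + 2*49)*(3 + 5 - 1*25) = 12 + (-8 - 7 + 98)*(3 + 5 - 25) = 12 + 83*(-17) = 12 - 1411 = -1399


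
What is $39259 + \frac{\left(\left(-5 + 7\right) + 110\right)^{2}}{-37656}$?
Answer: $\frac{184790545}{4707} \approx 39259.0$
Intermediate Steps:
$39259 + \frac{\left(\left(-5 + 7\right) + 110\right)^{2}}{-37656} = 39259 + \left(2 + 110\right)^{2} \left(- \frac{1}{37656}\right) = 39259 + 112^{2} \left(- \frac{1}{37656}\right) = 39259 + 12544 \left(- \frac{1}{37656}\right) = 39259 - \frac{1568}{4707} = \frac{184790545}{4707}$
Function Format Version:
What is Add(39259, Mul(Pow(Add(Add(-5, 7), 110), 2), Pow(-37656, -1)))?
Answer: Rational(184790545, 4707) ≈ 39259.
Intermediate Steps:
Add(39259, Mul(Pow(Add(Add(-5, 7), 110), 2), Pow(-37656, -1))) = Add(39259, Mul(Pow(Add(2, 110), 2), Rational(-1, 37656))) = Add(39259, Mul(Pow(112, 2), Rational(-1, 37656))) = Add(39259, Mul(12544, Rational(-1, 37656))) = Add(39259, Rational(-1568, 4707)) = Rational(184790545, 4707)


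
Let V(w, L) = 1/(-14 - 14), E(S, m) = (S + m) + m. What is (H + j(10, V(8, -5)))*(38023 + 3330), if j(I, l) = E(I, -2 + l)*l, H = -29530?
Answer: -478695835579/392 ≈ -1.2212e+9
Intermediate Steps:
E(S, m) = S + 2*m
V(w, L) = -1/28 (V(w, L) = 1/(-28) = -1/28)
j(I, l) = l*(-4 + I + 2*l) (j(I, l) = (I + 2*(-2 + l))*l = (I + (-4 + 2*l))*l = (-4 + I + 2*l)*l = l*(-4 + I + 2*l))
(H + j(10, V(8, -5)))*(38023 + 3330) = (-29530 - (-4 + 10 + 2*(-1/28))/28)*(38023 + 3330) = (-29530 - (-4 + 10 - 1/14)/28)*41353 = (-29530 - 1/28*83/14)*41353 = (-29530 - 83/392)*41353 = -11575843/392*41353 = -478695835579/392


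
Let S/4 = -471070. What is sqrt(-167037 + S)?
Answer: I*sqrt(2051317) ≈ 1432.2*I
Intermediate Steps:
S = -1884280 (S = 4*(-471070) = -1884280)
sqrt(-167037 + S) = sqrt(-167037 - 1884280) = sqrt(-2051317) = I*sqrt(2051317)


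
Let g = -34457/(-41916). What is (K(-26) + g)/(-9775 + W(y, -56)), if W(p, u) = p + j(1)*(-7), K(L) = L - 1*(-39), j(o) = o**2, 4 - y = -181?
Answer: -579365/402267852 ≈ -0.0014402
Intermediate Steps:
y = 185 (y = 4 - 1*(-181) = 4 + 181 = 185)
K(L) = 39 + L (K(L) = L + 39 = 39 + L)
W(p, u) = -7 + p (W(p, u) = p + 1**2*(-7) = p + 1*(-7) = p - 7 = -7 + p)
g = 34457/41916 (g = -34457*(-1/41916) = 34457/41916 ≈ 0.82205)
(K(-26) + g)/(-9775 + W(y, -56)) = ((39 - 26) + 34457/41916)/(-9775 + (-7 + 185)) = (13 + 34457/41916)/(-9775 + 178) = (579365/41916)/(-9597) = (579365/41916)*(-1/9597) = -579365/402267852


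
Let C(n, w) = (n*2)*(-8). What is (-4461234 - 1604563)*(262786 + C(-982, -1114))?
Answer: -1689312332906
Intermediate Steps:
C(n, w) = -16*n (C(n, w) = (2*n)*(-8) = -16*n)
(-4461234 - 1604563)*(262786 + C(-982, -1114)) = (-4461234 - 1604563)*(262786 - 16*(-982)) = -6065797*(262786 + 15712) = -6065797*278498 = -1689312332906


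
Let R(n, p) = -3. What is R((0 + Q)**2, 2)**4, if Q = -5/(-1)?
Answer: 81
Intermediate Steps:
Q = 5 (Q = -5*(-1) = 5)
R((0 + Q)**2, 2)**4 = (-3)**4 = 81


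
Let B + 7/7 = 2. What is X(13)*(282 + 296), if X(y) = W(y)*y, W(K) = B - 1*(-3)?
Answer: 30056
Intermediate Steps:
B = 1 (B = -1 + 2 = 1)
W(K) = 4 (W(K) = 1 - 1*(-3) = 1 + 3 = 4)
X(y) = 4*y
X(13)*(282 + 296) = (4*13)*(282 + 296) = 52*578 = 30056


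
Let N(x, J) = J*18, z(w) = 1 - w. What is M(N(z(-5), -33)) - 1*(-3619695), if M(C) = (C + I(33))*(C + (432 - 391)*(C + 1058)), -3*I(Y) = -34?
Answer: -21356555/3 ≈ -7.1188e+6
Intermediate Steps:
I(Y) = 34/3 (I(Y) = -1/3*(-34) = 34/3)
N(x, J) = 18*J
M(C) = (43378 + 42*C)*(34/3 + C) (M(C) = (C + 34/3)*(C + (432 - 391)*(C + 1058)) = (34/3 + C)*(C + 41*(1058 + C)) = (34/3 + C)*(C + (43378 + 41*C)) = (34/3 + C)*(43378 + 42*C) = (43378 + 42*C)*(34/3 + C))
M(N(z(-5), -33)) - 1*(-3619695) = (1474852/3 + 42*(18*(-33))**2 + 43854*(18*(-33))) - 1*(-3619695) = (1474852/3 + 42*(-594)**2 + 43854*(-594)) + 3619695 = (1474852/3 + 42*352836 - 26049276) + 3619695 = (1474852/3 + 14819112 - 26049276) + 3619695 = -32215640/3 + 3619695 = -21356555/3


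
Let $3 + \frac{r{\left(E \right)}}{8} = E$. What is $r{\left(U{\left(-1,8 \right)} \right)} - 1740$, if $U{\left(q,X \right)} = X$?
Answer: $-1700$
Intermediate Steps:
$r{\left(E \right)} = -24 + 8 E$
$r{\left(U{\left(-1,8 \right)} \right)} - 1740 = \left(-24 + 8 \cdot 8\right) - 1740 = \left(-24 + 64\right) - 1740 = 40 - 1740 = -1700$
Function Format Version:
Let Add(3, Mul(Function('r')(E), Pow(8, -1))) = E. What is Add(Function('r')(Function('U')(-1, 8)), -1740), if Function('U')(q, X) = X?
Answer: -1700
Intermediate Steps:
Function('r')(E) = Add(-24, Mul(8, E))
Add(Function('r')(Function('U')(-1, 8)), -1740) = Add(Add(-24, Mul(8, 8)), -1740) = Add(Add(-24, 64), -1740) = Add(40, -1740) = -1700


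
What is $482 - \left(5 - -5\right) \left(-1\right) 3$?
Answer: $512$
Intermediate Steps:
$482 - \left(5 - -5\right) \left(-1\right) 3 = 482 - \left(5 + 5\right) \left(-1\right) 3 = 482 - 10 \left(-1\right) 3 = 482 - \left(-10\right) 3 = 482 - -30 = 482 + 30 = 512$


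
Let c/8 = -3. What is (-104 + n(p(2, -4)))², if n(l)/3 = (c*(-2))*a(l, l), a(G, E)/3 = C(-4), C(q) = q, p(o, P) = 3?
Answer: 3356224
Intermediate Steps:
c = -24 (c = 8*(-3) = -24)
a(G, E) = -12 (a(G, E) = 3*(-4) = -12)
n(l) = -1728 (n(l) = 3*(-24*(-2)*(-12)) = 3*(48*(-12)) = 3*(-576) = -1728)
(-104 + n(p(2, -4)))² = (-104 - 1728)² = (-1832)² = 3356224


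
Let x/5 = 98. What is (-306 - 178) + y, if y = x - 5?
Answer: 1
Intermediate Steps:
x = 490 (x = 5*98 = 490)
y = 485 (y = 490 - 5 = 485)
(-306 - 178) + y = (-306 - 178) + 485 = -484 + 485 = 1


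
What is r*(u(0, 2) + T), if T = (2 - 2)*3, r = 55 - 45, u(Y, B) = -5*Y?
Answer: 0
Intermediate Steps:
r = 10
T = 0 (T = 0*3 = 0)
r*(u(0, 2) + T) = 10*(-5*0 + 0) = 10*(0 + 0) = 10*0 = 0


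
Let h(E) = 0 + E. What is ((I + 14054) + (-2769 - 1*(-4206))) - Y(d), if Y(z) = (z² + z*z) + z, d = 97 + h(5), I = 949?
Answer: -4470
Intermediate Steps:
h(E) = E
d = 102 (d = 97 + 5 = 102)
Y(z) = z + 2*z² (Y(z) = (z² + z²) + z = 2*z² + z = z + 2*z²)
((I + 14054) + (-2769 - 1*(-4206))) - Y(d) = ((949 + 14054) + (-2769 - 1*(-4206))) - 102*(1 + 2*102) = (15003 + (-2769 + 4206)) - 102*(1 + 204) = (15003 + 1437) - 102*205 = 16440 - 1*20910 = 16440 - 20910 = -4470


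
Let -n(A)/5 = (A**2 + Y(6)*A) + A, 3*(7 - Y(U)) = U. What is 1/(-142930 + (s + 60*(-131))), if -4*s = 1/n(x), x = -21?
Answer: -6300/949976999 ≈ -6.6317e-6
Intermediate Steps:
Y(U) = 7 - U/3
n(A) = -30*A - 5*A**2 (n(A) = -5*((A**2 + (7 - 1/3*6)*A) + A) = -5*((A**2 + (7 - 2)*A) + A) = -5*((A**2 + 5*A) + A) = -5*(A**2 + 6*A) = -30*A - 5*A**2)
s = 1/6300 (s = -1/(105*(6 - 21))/4 = -1/(4*((-5*(-21)*(-15)))) = -1/4/(-1575) = -1/4*(-1/1575) = 1/6300 ≈ 0.00015873)
1/(-142930 + (s + 60*(-131))) = 1/(-142930 + (1/6300 + 60*(-131))) = 1/(-142930 + (1/6300 - 7860)) = 1/(-142930 - 49517999/6300) = 1/(-949976999/6300) = -6300/949976999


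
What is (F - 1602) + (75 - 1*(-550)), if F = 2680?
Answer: 1703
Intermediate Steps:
(F - 1602) + (75 - 1*(-550)) = (2680 - 1602) + (75 - 1*(-550)) = 1078 + (75 + 550) = 1078 + 625 = 1703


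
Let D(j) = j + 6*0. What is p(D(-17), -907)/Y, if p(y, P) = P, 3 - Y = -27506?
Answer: -907/27509 ≈ -0.032971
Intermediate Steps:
D(j) = j (D(j) = j + 0 = j)
Y = 27509 (Y = 3 - 1*(-27506) = 3 + 27506 = 27509)
p(D(-17), -907)/Y = -907/27509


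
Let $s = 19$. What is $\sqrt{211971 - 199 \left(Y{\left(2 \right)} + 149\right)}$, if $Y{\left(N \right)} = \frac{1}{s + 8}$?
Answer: $\frac{\sqrt{14767323}}{9} \approx 426.98$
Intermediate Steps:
$Y{\left(N \right)} = \frac{1}{27}$ ($Y{\left(N \right)} = \frac{1}{19 + 8} = \frac{1}{27}$)
$\sqrt{211971 - 199 \left(Y{\left(2 \right)} + 149\right)} = \sqrt{211971 - 199 \left(\frac{1}{27} + 149\right)} = \sqrt{211971 - \frac{800776}{27}} = \sqrt{\frac{4922441}{27}} = \frac{\sqrt{14767323}}{9}$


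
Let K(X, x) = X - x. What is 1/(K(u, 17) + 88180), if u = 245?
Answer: 1/88408 ≈ 1.1311e-5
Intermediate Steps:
1/(K(u, 17) + 88180) = 1/((245 - 1*17) + 88180) = 1/((245 - 17) + 88180) = 1/(228 + 88180) = 1/88408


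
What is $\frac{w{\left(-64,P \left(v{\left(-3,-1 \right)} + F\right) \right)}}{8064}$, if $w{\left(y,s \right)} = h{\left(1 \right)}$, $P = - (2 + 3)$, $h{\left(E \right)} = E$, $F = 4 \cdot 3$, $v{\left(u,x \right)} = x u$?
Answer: $\frac{1}{8064} \approx 0.00012401$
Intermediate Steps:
$v{\left(u,x \right)} = u x$
$F = 12$
$P = -5$ ($P = \left(-1\right) 5 = -5$)
$w{\left(y,s \right)} = 1$
$\frac{w{\left(-64,P \left(v{\left(-3,-1 \right)} + F\right) \right)}}{8064} = 1 \cdot \frac{1}{8064} = \frac{1}{8064}$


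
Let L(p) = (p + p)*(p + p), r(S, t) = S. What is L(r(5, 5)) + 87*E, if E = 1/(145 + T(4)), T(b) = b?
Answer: 14987/149 ≈ 100.58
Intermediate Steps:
L(p) = 4*p**2 (L(p) = (2*p)*(2*p) = 4*p**2)
E = 1/149 (E = 1/(145 + 4) = 1/149 ≈ 0.0067114)
L(r(5, 5)) + 87*E = 4*5**2 + 87*(1/149) = 4*25 + 87/149 = 100 + 87/149 = 14987/149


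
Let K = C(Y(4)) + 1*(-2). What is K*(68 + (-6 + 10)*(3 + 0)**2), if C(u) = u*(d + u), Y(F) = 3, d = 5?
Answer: 2288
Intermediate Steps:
C(u) = u*(5 + u)
K = 22 (K = 3*(5 + 3) + 1*(-2) = 3*8 - 2 = 24 - 2 = 22)
K*(68 + (-6 + 10)*(3 + 0)**2) = 22*(68 + (-6 + 10)*(3 + 0)**2) = 22*(68 + 4*3**2) = 22*(68 + 4*9) = 22*(68 + 36) = 22*104 = 2288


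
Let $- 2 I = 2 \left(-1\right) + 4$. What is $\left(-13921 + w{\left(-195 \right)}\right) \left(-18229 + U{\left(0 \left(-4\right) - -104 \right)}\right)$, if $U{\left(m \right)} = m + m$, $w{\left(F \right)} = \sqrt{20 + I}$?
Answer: $250870341 - 18021 \sqrt{19} \approx 2.5079 \cdot 10^{8}$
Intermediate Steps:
$I = -1$ ($I = - \frac{2 \left(-1\right) + 4}{2} = - \frac{-2 + 4}{2} = \left(- \frac{1}{2}\right) 2 = -1$)
$w{\left(F \right)} = \sqrt{19}$ ($w{\left(F \right)} = \sqrt{20 - 1} = \sqrt{19}$)
$U{\left(m \right)} = 2 m$
$\left(-13921 + w{\left(-195 \right)}\right) \left(-18229 + U{\left(0 \left(-4\right) - -104 \right)}\right) = \left(-13921 + \sqrt{19}\right) \left(-18229 + 2 \left(0 \left(-4\right) - -104\right)\right) = \left(-13921 + \sqrt{19}\right) \left(-18229 + 2 \left(0 + 104\right)\right) = \left(-13921 + \sqrt{19}\right) \left(-18229 + 2 \cdot 104\right) = \left(-13921 + \sqrt{19}\right) \left(-18229 + 208\right) = \left(-13921 + \sqrt{19}\right) \left(-18021\right) = 250870341 - 18021 \sqrt{19}$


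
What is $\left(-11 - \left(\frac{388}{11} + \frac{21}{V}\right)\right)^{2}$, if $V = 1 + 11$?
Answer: $\frac{4464769}{1936} \approx 2306.2$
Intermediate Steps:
$V = 12$
$\left(-11 - \left(\frac{388}{11} + \frac{21}{V}\right)\right)^{2} = \left(-11 - \frac{1629}{44}\right)^{2} = \left(- \frac{2113}{44}\right)^{2} = \frac{4464769}{1936}$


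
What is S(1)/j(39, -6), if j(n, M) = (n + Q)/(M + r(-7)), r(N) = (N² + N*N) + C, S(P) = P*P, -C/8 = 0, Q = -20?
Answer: 92/19 ≈ 4.8421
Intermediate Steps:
C = 0 (C = -8*0 = 0)
S(P) = P²
r(N) = 2*N² (r(N) = (N² + N*N) + 0 = (N² + N²) + 0 = 2*N² + 0 = 2*N²)
j(n, M) = (-20 + n)/(98 + M) (j(n, M) = (n - 20)/(M + 2*(-7)²) = (-20 + n)/(M + 2*49) = (-20 + n)/(M + 98) = (-20 + n)/(98 + M))
S(1)/j(39, -6) = 1²/(((-20 + 39)/(98 - 6))) = 1/(19/92) = 1*(92/19) = 92/19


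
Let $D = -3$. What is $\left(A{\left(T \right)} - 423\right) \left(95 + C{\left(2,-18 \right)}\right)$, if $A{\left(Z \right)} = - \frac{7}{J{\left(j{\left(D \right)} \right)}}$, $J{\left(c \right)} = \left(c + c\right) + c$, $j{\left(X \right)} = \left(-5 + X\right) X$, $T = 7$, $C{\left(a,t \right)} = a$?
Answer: $- \frac{2954911}{72} \approx -41040.0$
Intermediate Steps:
$j{\left(X \right)} = X \left(-5 + X\right)$
$J{\left(c \right)} = 3 c$ ($J{\left(c \right)} = 2 c + c = 3 c$)
$A{\left(Z \right)} = - \frac{7}{72}$ ($A{\left(Z \right)} = - \frac{7}{3 \left(- 3 \left(-5 - 3\right)\right)} = - \frac{7}{3 \left(\left(-3\right) \left(-8\right)\right)} = - \frac{7}{3 \cdot 24} = - \frac{7}{72}$)
$\left(A{\left(T \right)} - 423\right) \left(95 + C{\left(2,-18 \right)}\right) = \left(- \frac{7}{72} - 423\right) \left(95 + 2\right) = \left(- \frac{30463}{72}\right) 97 = - \frac{2954911}{72}$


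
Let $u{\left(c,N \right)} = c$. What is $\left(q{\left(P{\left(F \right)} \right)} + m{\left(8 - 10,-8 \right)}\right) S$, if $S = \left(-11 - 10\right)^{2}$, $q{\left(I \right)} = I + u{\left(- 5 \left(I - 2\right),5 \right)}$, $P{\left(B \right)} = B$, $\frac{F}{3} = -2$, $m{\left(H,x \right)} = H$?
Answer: $14112$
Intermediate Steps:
$F = -6$ ($F = 3 \left(-2\right) = -6$)
$q{\left(I \right)} = 10 - 4 I$ ($q{\left(I \right)} = I - 5 \left(I - 2\right) = I - 5 \left(-2 + I\right) = I - \left(-10 + 5 I\right) = 10 - 4 I$)
$S = 441$ ($S = \left(-21\right)^{2} = 441$)
$\left(q{\left(P{\left(F \right)} \right)} + m{\left(8 - 10,-8 \right)}\right) S = \left(\left(10 - -24\right) + \left(8 - 10\right)\right) 441 = \left(\left(10 + 24\right) + \left(8 - 10\right)\right) 441 = \left(34 - 2\right) 441 = 32 \cdot 441 = 14112$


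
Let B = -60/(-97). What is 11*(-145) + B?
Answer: -154655/97 ≈ -1594.4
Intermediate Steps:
B = 60/97 (B = -60*(-1/97) = 60/97 ≈ 0.61856)
11*(-145) + B = 11*(-145) + 60/97 = -1595 + 60/97 = -154655/97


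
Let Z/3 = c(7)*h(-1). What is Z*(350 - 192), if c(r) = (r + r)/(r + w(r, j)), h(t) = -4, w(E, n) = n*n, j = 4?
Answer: -26544/23 ≈ -1154.1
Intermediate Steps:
w(E, n) = n**2
c(r) = 2*r/(16 + r) (c(r) = (r + r)/(r + 4**2) = (2*r)/(r + 16) = (2*r)/(16 + r) = 2*r/(16 + r))
Z = -168/23 (Z = 3*((2*7/(16 + 7))*(-4)) = 3*((2*7/23)*(-4)) = 3*((2*7*(1/23))*(-4)) = 3*((14/23)*(-4)) = 3*(-56/23) = -168/23 ≈ -7.3043)
Z*(350 - 192) = -168*(350 - 192)/23 = -168/23*158 = -26544/23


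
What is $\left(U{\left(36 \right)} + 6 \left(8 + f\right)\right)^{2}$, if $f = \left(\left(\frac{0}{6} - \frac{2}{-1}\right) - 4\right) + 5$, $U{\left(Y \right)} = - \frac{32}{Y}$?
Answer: $\frac{343396}{81} \approx 4239.5$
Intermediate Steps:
$f = 3$ ($f = \left(\left(0 \cdot \frac{1}{6} - -2\right) - 4\right) + 5 = \left(\left(0 + 2\right) - 4\right) + 5 = \left(2 - 4\right) + 5 = -2 + 5 = 3$)
$\left(U{\left(36 \right)} + 6 \left(8 + f\right)\right)^{2} = \left(- \frac{32}{36} + 6 \left(8 + 3\right)\right)^{2} = \left(\left(-32\right) \frac{1}{36} + 6 \cdot 11\right)^{2} = \left(- \frac{8}{9} + 66\right)^{2} = \left(\frac{586}{9}\right)^{2} = \frac{343396}{81}$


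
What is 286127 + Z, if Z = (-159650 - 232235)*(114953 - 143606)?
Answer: 11228967032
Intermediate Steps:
Z = 11228680905 (Z = -391885*(-28653) = 11228680905)
286127 + Z = 286127 + 11228680905 = 11228967032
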